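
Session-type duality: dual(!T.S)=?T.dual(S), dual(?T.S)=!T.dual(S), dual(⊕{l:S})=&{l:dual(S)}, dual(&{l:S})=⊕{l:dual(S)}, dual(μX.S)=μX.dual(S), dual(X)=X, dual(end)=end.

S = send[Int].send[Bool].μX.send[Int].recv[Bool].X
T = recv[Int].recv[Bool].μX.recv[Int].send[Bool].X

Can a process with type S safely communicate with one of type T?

send[Int] vs recv[Int]  ✓
  send[Bool] vs recv[Bool]  ✓
    μX vs μX  ✓ (binder kept)
      send[Int] vs recv[Int]  ✓
        recv[Bool] vs send[Bool]  ✓
          X vs X  ✓

YES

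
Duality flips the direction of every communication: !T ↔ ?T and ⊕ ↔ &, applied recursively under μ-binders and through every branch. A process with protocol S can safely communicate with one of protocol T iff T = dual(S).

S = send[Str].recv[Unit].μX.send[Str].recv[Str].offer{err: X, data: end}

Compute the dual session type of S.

recv[Str].send[Unit].μX.recv[Str].send[Str].select{err: X, data: end}

send[Str] = recv[Str]
  recv[Unit] = send[Unit]
    μX = μX  (rec unchanged)
      send[Str] = recv[Str]
        recv[Str] = send[Str]
          offer{err,data} = select{err,data}  (external→internal)
            case err:
              dual(X) = X
            case data:
              dual(end) = end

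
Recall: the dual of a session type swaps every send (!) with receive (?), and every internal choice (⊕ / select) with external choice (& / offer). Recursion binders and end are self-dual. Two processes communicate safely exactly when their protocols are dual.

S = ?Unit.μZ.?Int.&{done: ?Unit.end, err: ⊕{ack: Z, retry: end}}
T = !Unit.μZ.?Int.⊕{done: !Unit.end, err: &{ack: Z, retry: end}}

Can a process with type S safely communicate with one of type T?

NO

?Unit ‖ !Unit  ✓
  μZ ‖ μZ  ✓ (rec unchanged)
    ?Int ‖ ?Int  ✗ same direction on both sides — not dual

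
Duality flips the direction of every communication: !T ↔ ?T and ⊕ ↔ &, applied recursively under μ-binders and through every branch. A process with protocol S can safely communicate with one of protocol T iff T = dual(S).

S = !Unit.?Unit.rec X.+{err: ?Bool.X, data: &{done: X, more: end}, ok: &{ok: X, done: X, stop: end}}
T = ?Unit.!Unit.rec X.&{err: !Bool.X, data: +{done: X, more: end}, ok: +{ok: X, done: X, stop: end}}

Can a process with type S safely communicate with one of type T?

YES

!Unit | ?Unit  ok
  ?Unit | !Unit  ok
    rec X | rec X  ok (μ self-dual)
      +{err,data,ok} | &{err,data,ok}  ok same labels
        • err:
          ?Bool | !Bool  ok
            X | X  ok
        • data:
          &{done,more} | +{done,more}  ok same labels
            • done:
              X | X  ok
            • more:
              end | end  ok
        • ok:
          &{ok,done,stop} | +{ok,done,stop}  ok same labels
            • ok:
              X | X  ok
            • done:
              X | X  ok
            • stop:
              end | end  ok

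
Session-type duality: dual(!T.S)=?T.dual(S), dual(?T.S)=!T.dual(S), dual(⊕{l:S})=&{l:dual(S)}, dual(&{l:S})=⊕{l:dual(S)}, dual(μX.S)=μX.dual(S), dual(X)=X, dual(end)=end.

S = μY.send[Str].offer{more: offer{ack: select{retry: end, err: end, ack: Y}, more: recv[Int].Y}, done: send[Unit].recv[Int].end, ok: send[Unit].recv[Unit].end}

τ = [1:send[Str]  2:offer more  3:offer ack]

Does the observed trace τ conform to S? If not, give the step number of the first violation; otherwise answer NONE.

step 1: send[Str]  match  cont: offer{more: offer{ack: select{retry: end, err: end, ack: μY.…}, more: recv[Int].μY.…}, done: send[Unit].recv[Int].end, ok: send[Unit].recv[Unit].end}
step 2: offer more  match  cont: offer{ack: select{retry: end, err: end, ack: μY.…}, more: recv[Int].μY.…}
step 3: offer ack  match  cont: select{retry: end, err: end, ack: μY.…}
trace exhausted — no violation

NONE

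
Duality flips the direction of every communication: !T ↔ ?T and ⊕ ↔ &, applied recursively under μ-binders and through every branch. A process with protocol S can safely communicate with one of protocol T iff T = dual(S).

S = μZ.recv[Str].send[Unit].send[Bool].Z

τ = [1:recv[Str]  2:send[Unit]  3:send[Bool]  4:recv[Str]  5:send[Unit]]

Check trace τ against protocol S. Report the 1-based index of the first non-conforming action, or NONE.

NONE

step 1: recv[Str]  ok  now at send[Unit].send[Bool].μZ.…
step 2: send[Unit]  ok  now at send[Bool].μZ.…
step 3: send[Bool]  ok  now at μZ.…
step 4: recv[Str]  ok  now at send[Unit].send[Bool].μZ.…
step 5: send[Unit]  ok  now at send[Bool].μZ.…
trace exhausted — no violation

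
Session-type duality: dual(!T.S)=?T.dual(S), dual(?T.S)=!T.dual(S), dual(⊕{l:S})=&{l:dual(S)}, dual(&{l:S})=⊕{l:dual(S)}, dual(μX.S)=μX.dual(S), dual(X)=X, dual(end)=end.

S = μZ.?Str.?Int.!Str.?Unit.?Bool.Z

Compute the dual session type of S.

μZ → μZ  (binder kept)
  ?Str → !Str
    ?Int → !Int
      !Str → ?Str
        ?Unit → !Unit
          ?Bool → !Bool
            dual(Z) = Z

μZ.!Str.!Int.?Str.!Unit.!Bool.Z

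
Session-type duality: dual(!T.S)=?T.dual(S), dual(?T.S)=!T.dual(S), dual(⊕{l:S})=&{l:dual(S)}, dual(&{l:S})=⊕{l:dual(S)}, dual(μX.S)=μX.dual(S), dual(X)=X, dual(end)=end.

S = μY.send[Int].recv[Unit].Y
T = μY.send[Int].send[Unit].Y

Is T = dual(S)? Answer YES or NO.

NO

μY | μY  match (binder kept)
  send[Int] | send[Int]  ✗ same direction on both sides — not dual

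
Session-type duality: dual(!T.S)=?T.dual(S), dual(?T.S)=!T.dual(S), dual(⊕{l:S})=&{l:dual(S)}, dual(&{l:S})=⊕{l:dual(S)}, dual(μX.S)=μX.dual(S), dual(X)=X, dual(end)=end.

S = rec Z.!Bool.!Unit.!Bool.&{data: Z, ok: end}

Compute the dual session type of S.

rec Z ↦ rec Z  (rec unchanged)
  !Bool ↦ ?Bool
    !Unit ↦ ?Unit
      !Bool ↦ ?Bool
        &{data,ok} ↦ +{data,ok}  (&→⊕)
          case data:
            dual(Z) = Z
          case ok:
            dual(end) = end

rec Z.?Bool.?Unit.?Bool.+{data: Z, ok: end}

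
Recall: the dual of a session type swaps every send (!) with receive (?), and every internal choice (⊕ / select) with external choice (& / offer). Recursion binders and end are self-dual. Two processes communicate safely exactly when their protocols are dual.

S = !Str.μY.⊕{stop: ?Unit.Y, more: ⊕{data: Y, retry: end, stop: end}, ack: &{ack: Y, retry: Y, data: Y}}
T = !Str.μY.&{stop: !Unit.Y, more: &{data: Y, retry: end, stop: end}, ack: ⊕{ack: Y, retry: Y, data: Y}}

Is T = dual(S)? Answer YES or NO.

!Str ‖ !Str  ✗ same direction on both sides — not dual

NO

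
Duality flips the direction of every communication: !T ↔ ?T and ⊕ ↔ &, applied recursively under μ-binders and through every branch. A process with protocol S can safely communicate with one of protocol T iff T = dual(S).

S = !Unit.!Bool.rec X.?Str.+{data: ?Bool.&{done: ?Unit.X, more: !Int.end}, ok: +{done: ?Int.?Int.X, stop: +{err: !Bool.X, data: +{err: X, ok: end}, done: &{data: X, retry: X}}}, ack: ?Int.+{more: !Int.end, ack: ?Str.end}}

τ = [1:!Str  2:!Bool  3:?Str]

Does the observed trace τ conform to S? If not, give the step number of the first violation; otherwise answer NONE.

@1 got !Str, protocol expects !Unit  ✗

1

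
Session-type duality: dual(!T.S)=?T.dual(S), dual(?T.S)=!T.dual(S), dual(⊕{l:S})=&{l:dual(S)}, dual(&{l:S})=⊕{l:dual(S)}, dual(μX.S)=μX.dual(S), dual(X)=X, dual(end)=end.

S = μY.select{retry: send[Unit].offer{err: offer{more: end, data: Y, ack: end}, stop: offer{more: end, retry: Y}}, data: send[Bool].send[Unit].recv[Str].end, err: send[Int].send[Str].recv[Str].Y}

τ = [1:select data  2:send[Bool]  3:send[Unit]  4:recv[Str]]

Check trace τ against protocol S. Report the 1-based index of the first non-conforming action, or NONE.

step 1: select data  ok  now at send[Bool].send[Unit].recv[Str].end
step 2: send[Bool]  ok  now at send[Unit].recv[Str].end
step 3: send[Unit]  ok  now at recv[Str].end
step 4: recv[Str]  ok  now at end
all 4 steps conform

NONE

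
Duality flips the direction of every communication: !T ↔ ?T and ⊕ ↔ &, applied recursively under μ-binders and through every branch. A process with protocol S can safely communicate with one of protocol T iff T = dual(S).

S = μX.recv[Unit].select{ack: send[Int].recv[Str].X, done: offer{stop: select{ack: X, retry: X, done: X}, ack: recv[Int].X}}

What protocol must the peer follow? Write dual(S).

μX.send[Unit].offer{ack: recv[Int].send[Str].X, done: select{stop: offer{ack: X, retry: X, done: X}, ack: send[Int].X}}

μX = μX  (rec unchanged)
  recv[Unit] = send[Unit]
    select{ack,done} = offer{ack,done}  (select→offer)
      [ack]
        send[Int] = recv[Int]
          recv[Str] = send[Str]
            X self-dual
      [done]
        offer{stop,ack} = select{stop,ack}  (offer→select)
          [stop]
            select{ack,retry,done} = offer{ack,retry,done}  (select→offer)
              [ack]
                X self-dual
              [retry]
                X self-dual
              [done]
                X self-dual
          [ack]
            recv[Int] = send[Int]
              X self-dual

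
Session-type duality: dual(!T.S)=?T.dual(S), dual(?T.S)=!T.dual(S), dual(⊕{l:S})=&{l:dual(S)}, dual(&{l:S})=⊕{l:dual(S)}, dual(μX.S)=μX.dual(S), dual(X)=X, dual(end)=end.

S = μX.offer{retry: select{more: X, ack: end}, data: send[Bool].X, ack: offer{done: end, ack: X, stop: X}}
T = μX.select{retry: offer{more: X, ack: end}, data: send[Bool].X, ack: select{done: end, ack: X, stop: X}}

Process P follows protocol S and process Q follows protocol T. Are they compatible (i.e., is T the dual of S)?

μX vs μX  match (binder kept)
  offer{retry,data,ack} vs select{retry,data,ack}  match labels match
    case retry:
      select{more,ack} vs offer{more,ack}  match labels match
        case more:
          X vs X  match
        case ack:
          end vs end  match
    case data:
      send[Bool] vs send[Bool]  ✗ same direction on both sides — not dual

NO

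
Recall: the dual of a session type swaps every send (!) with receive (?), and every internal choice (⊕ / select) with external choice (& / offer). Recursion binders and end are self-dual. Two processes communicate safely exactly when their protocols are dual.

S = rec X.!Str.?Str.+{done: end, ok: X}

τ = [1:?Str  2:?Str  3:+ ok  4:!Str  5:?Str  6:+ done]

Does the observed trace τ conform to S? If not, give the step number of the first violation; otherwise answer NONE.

@1 got ?Str, protocol expects !Str  ✗

1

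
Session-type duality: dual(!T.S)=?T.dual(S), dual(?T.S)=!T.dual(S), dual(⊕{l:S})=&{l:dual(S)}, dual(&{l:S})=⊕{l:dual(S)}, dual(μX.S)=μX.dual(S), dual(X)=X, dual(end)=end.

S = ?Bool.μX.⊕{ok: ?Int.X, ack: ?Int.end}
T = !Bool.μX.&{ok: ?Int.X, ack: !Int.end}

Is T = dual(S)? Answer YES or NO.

NO

?Bool vs !Bool  ok
  μX vs μX  ok (rec unchanged)
    ⊕{ok,ack} vs &{ok,ack}  ok labels match
      case ok:
        ?Int vs ?Int  ✗ same direction on both sides — not dual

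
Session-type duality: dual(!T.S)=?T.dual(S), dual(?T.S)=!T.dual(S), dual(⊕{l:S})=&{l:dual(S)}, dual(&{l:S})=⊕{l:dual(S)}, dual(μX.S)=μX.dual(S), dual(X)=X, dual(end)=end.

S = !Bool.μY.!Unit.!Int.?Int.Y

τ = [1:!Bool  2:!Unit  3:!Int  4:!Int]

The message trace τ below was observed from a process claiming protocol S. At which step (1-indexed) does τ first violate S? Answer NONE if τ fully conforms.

4

step 1: !Bool  ok  now at μY.…
step 2: !Unit  ok  now at !Int.?Int.μY.…
step 3: !Int  ok  now at ?Int.μY.…
step 4: got !Int, protocol expects ?Int  ✗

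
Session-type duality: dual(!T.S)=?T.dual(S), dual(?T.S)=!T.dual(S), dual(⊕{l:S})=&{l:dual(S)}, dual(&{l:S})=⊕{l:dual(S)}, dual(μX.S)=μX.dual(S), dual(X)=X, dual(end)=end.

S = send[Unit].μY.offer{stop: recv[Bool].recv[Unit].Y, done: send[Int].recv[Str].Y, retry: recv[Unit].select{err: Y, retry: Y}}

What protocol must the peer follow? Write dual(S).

send[Unit] = recv[Unit]
  μY = μY  (μ self-dual)
    offer{stop,done,retry} = select{stop,done,retry}  (&→⊕)
      • stop:
        recv[Bool] = send[Bool]
          recv[Unit] = send[Unit]
            Y self-dual
      • done:
        send[Int] = recv[Int]
          recv[Str] = send[Str]
            Y self-dual
      • retry:
        recv[Unit] = send[Unit]
          select{err,retry} = offer{err,retry}  (⊕→&)
            • err:
              Y self-dual
            • retry:
              Y self-dual

recv[Unit].μY.select{stop: send[Bool].send[Unit].Y, done: recv[Int].send[Str].Y, retry: send[Unit].offer{err: Y, retry: Y}}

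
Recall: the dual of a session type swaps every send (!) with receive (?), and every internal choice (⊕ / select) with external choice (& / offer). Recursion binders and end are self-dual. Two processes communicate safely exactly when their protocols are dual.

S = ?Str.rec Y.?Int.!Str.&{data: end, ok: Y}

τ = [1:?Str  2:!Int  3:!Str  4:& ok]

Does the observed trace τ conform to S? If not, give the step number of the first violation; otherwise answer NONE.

2

@1 ?Str  ok  now at rec Y.…
@2 got !Int, protocol expects ?Int  ✗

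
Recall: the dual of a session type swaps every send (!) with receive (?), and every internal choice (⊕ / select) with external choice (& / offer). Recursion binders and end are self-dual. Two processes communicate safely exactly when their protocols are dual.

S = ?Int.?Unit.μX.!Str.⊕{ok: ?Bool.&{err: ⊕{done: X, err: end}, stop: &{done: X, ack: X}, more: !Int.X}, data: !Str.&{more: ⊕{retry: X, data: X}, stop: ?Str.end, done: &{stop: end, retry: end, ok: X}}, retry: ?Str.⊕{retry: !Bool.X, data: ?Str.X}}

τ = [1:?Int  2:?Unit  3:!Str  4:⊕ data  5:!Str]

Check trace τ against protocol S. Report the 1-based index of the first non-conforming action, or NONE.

@1 ?Int  ✓  now at ?Unit.μX.…
@2 ?Unit  ✓  now at μX.…
@3 !Str  ✓  now at ⊕{ok: ?Bool.&{err: ⊕{done: μX.…, err: end}, stop: &{done: μX.…, ack: μX.…}, more: !Int.μX.…}, data: !Str.&{more: ⊕{retry: μX.…, data: μX.…}, stop: ?Str.end, done: &{stop: end, retry: end, ok: μX.…}}, retry: ?Str.⊕{retry: !Bool.μX.…, data: ?Str.μX.…}}
@4 ⊕ data  ✓  now at !Str.&{more: ⊕{retry: μX.…, data: μX.…}, stop: ?Str.end, done: &{stop: end, retry: end, ok: μX.…}}
@5 !Str  ✓  now at &{more: ⊕{retry: μX.…, data: μX.…}, stop: ?Str.end, done: &{stop: end, retry: end, ok: μX.…}}
τ conforms to S (length 5)

NONE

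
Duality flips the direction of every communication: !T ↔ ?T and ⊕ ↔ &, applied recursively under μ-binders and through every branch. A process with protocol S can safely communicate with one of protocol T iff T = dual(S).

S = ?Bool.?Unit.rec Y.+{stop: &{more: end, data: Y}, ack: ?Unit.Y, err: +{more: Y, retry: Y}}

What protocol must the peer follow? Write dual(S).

?Bool = !Bool
  ?Unit = !Unit
    rec Y = rec Y  (rec unchanged)
      +{stop,ack,err} = &{stop,ack,err}  (select→offer)
        • stop:
          &{more,data} = +{more,data}  (external→internal)
            • more:
              end ↦ end
            • data:
              Y ↦ Y
        • ack:
          ?Unit = !Unit
            Y ↦ Y
        • err:
          +{more,retry} = &{more,retry}  (select→offer)
            • more:
              Y ↦ Y
            • retry:
              Y ↦ Y

!Bool.!Unit.rec Y.&{stop: +{more: end, data: Y}, ack: !Unit.Y, err: &{more: Y, retry: Y}}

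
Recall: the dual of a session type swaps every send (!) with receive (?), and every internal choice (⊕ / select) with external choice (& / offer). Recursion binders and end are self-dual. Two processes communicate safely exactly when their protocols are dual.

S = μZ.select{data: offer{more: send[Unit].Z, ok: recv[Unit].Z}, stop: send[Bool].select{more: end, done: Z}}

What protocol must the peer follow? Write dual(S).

μZ.offer{data: select{more: recv[Unit].Z, ok: send[Unit].Z}, stop: recv[Bool].offer{more: end, done: Z}}

μZ → μZ  (binder kept)
  select{data,stop} → offer{data,stop}  (select→offer)
    • data:
      offer{more,ok} → select{more,ok}  (external→internal)
        • more:
          send[Unit] → recv[Unit]
            Z ↦ Z
        • ok:
          recv[Unit] → send[Unit]
            Z ↦ Z
    • stop:
      send[Bool] → recv[Bool]
        select{more,done} → offer{more,done}  (select→offer)
          • more:
            end ↦ end
          • done:
            Z ↦ Z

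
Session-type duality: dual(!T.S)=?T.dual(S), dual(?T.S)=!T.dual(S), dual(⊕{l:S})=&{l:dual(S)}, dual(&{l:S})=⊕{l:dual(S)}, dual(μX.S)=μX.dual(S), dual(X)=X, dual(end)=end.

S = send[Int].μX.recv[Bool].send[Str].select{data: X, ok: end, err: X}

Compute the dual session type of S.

recv[Int].μX.send[Bool].recv[Str].offer{data: X, ok: end, err: X}

send[Int] ↦ recv[Int]
  μX ↦ μX  (rec unchanged)
    recv[Bool] ↦ send[Bool]
      send[Str] ↦ recv[Str]
        select{data,ok,err} ↦ offer{data,ok,err}  (⊕→&)
          [data]
            dual(X) = X
          [ok]
            dual(end) = end
          [err]
            dual(X) = X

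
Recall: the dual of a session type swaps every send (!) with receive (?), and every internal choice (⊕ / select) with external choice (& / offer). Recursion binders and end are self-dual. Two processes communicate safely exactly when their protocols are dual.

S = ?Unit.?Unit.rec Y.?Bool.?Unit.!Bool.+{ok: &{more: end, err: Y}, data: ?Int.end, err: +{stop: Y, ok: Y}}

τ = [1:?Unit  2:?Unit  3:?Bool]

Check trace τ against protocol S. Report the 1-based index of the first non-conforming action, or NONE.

[1] ?Unit  ok  cont: ?Unit.rec Y.…
[2] ?Unit  ok  cont: rec Y.…
[3] ?Bool  ok  cont: ?Unit.!Bool.+{ok: &{more: end, err: rec Y.…}, data: ?Int.end, err: +{stop: rec Y.…, ok: rec Y.…}}
trace exhausted — no violation

NONE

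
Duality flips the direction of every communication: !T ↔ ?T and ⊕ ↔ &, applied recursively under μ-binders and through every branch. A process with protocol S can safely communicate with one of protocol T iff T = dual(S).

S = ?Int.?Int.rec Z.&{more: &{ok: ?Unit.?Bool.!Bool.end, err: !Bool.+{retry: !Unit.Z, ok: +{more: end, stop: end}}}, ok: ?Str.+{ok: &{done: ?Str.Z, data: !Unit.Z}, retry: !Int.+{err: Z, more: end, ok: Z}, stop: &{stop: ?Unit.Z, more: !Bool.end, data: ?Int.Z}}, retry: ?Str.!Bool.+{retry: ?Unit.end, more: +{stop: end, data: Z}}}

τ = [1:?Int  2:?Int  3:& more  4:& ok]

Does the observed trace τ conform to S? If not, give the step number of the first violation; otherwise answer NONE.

NONE

step 1: ?Int  ✓  residual = ?Int.rec Z.…
step 2: ?Int  ✓  residual = rec Z.…
step 3: & more  ✓  residual = &{ok: ?Unit.?Bool.!Bool.end, err: !Bool.+{retry: !Unit.rec Z.…, ok: +{more: end, stop: end}}}
step 4: & ok  ✓  residual = ?Unit.?Bool.!Bool.end
all 4 steps conform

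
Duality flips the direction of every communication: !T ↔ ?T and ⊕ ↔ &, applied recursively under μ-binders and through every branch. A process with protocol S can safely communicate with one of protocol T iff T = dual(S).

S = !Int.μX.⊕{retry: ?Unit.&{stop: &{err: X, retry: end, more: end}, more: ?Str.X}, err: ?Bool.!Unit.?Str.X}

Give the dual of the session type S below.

!Int → ?Int
  μX → μX  (binder kept)
    ⊕{retry,err} → &{retry,err}  (internal→external)
      [retry]
        ?Unit → !Unit
          &{stop,more} → ⊕{stop,more}  (&→⊕)
            [stop]
              &{err,retry,more} → ⊕{err,retry,more}  (&→⊕)
                [err]
                  dual(X) = X
                [retry]
                  dual(end) = end
                [more]
                  dual(end) = end
            [more]
              ?Str → !Str
                dual(X) = X
      [err]
        ?Bool → !Bool
          !Unit → ?Unit
            ?Str → !Str
              dual(X) = X

?Int.μX.&{retry: !Unit.⊕{stop: ⊕{err: X, retry: end, more: end}, more: !Str.X}, err: !Bool.?Unit.!Str.X}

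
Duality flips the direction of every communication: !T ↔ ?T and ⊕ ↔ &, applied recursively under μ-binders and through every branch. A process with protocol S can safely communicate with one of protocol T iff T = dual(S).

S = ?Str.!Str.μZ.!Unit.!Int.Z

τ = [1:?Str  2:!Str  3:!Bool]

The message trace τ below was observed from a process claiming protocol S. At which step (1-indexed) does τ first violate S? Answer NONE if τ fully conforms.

[1] ?Str  match  residual = !Str.μZ.…
[2] !Str  match  residual = μZ.…
[3] got !Bool, protocol expects !Unit  ✗

3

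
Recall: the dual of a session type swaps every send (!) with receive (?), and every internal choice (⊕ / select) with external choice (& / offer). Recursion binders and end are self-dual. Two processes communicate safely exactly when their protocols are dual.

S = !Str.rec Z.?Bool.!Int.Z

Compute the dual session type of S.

!Str ↦ ?Str
  rec Z ↦ rec Z  (μ self-dual)
    ?Bool ↦ !Bool
      !Int ↦ ?Int
        Z ↦ Z

?Str.rec Z.!Bool.?Int.Z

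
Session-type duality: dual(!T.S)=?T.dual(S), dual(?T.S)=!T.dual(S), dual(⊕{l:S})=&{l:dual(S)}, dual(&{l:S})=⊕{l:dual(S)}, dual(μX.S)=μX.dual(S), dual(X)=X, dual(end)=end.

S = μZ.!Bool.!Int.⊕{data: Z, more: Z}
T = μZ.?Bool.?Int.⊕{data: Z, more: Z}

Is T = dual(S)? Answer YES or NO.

μZ | μZ  ok (binder kept)
  !Bool | ?Bool  ok
    !Int | ?Int  ok
      ⊕{data,more} | ⊕{data,more}  ✗ choice polarity not flipped — not dual

NO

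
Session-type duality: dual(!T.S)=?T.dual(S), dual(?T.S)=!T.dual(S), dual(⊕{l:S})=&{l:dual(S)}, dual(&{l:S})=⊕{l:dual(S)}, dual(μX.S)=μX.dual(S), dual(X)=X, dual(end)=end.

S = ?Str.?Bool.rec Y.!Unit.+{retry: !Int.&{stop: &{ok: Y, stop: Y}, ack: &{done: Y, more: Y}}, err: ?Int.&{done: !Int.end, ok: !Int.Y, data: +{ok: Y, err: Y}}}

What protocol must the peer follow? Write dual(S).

!Str.!Bool.rec Y.?Unit.&{retry: ?Int.+{stop: +{ok: Y, stop: Y}, ack: +{done: Y, more: Y}}, err: !Int.+{done: ?Int.end, ok: ?Int.Y, data: &{ok: Y, err: Y}}}

?Str ↦ !Str
  ?Bool ↦ !Bool
    rec Y ↦ rec Y  (rec unchanged)
      !Unit ↦ ?Unit
        +{retry,err} ↦ &{retry,err}  (select→offer)
          case retry:
            !Int ↦ ?Int
              &{stop,ack} ↦ +{stop,ack}  (external→internal)
                case stop:
                  &{ok,stop} ↦ +{ok,stop}  (external→internal)
                    case ok:
                      dual(Y) = Y
                    case stop:
                      dual(Y) = Y
                case ack:
                  &{done,more} ↦ +{done,more}  (external→internal)
                    case done:
                      dual(Y) = Y
                    case more:
                      dual(Y) = Y
          case err:
            ?Int ↦ !Int
              &{done,ok,data} ↦ +{done,ok,data}  (external→internal)
                case done:
                  !Int ↦ ?Int
                    dual(end) = end
                case ok:
                  !Int ↦ ?Int
                    dual(Y) = Y
                case data:
                  +{ok,err} ↦ &{ok,err}  (select→offer)
                    case ok:
                      dual(Y) = Y
                    case err:
                      dual(Y) = Y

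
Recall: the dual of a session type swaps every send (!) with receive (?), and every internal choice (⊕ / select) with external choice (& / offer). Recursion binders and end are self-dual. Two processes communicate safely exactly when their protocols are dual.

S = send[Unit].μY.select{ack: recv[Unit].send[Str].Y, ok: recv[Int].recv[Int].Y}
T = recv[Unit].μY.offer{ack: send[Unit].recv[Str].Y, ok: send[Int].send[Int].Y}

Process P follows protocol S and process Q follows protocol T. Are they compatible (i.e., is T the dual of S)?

send[Unit] | recv[Unit]  match
  μY | μY  match (binder kept)
    select{ack,ok} | offer{ack,ok}  match labels match
      • ack:
        recv[Unit] | send[Unit]  match
          send[Str] | recv[Str]  match
            Y | Y  match
      • ok:
        recv[Int] | send[Int]  match
          recv[Int] | send[Int]  match
            Y | Y  match

YES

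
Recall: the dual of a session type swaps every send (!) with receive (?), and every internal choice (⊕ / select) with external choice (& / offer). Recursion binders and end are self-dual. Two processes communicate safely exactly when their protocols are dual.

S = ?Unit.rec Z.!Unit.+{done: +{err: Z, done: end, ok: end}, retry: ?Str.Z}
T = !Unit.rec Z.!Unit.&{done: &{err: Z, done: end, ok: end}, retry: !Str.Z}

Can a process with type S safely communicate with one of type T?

?Unit vs !Unit  match
  rec Z vs rec Z  match (rec unchanged)
    !Unit vs !Unit  ✗ same direction on both sides — not dual

NO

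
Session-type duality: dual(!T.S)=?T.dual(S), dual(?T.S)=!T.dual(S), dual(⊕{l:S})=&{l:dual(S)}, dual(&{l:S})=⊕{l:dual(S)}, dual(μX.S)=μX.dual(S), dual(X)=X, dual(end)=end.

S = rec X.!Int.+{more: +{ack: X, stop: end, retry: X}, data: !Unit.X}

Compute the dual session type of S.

rec X.?Int.&{more: &{ack: X, stop: end, retry: X}, data: ?Unit.X}

rec X ↦ rec X  (rec unchanged)
  !Int ↦ ?Int
    +{more,data} ↦ &{more,data}  (⊕→&)
      • more:
        +{ack,stop,retry} ↦ &{ack,stop,retry}  (⊕→&)
          • ack:
            X self-dual
          • stop:
            end self-dual
          • retry:
            X self-dual
      • data:
        !Unit ↦ ?Unit
          X self-dual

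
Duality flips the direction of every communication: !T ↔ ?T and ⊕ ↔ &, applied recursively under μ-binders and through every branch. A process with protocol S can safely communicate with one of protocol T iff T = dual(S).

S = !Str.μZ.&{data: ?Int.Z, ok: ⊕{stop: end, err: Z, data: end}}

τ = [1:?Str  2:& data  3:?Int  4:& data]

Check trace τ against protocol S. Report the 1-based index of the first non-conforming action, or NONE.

step 1: got ?Str, protocol expects !Str  ✗

1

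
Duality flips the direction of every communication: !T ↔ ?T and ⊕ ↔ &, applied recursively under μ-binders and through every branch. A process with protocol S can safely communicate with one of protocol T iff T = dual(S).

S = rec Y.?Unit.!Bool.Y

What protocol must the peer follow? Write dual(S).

rec Y.!Unit.?Bool.Y

rec Y → rec Y  (binder kept)
  ?Unit → !Unit
    !Bool → ?Bool
      dual(Y) = Y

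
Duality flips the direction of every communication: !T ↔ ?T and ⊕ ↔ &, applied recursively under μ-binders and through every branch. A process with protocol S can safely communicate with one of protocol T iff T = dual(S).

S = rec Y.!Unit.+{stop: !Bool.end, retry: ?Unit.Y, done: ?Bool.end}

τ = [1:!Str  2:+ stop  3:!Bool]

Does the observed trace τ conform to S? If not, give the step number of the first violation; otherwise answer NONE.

@1 got !Str, protocol expects !Unit  ✗

1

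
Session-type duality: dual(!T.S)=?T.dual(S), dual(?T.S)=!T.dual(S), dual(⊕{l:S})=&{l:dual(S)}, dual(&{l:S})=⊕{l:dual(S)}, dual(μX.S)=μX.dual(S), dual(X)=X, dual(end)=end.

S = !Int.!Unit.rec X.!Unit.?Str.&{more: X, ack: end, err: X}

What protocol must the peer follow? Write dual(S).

?Int.?Unit.rec X.?Unit.!Str.+{more: X, ack: end, err: X}

!Int ↦ ?Int
  !Unit ↦ ?Unit
    rec X ↦ rec X  (binder kept)
      !Unit ↦ ?Unit
        ?Str ↦ !Str
          &{more,ack,err} ↦ +{more,ack,err}  (offer→select)
            • more:
              X ↦ X
            • ack:
              end ↦ end
            • err:
              X ↦ X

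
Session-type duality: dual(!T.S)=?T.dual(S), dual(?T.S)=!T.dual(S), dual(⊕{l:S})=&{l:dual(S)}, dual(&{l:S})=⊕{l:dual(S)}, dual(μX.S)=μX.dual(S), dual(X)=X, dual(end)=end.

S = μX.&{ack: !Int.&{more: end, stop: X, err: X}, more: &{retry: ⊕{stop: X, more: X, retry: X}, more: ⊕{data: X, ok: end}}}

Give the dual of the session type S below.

μX.⊕{ack: ?Int.⊕{more: end, stop: X, err: X}, more: ⊕{retry: &{stop: X, more: X, retry: X}, more: &{data: X, ok: end}}}

μX → μX  (rec unchanged)
  &{ack,more} → ⊕{ack,more}  (external→internal)
    • ack:
      !Int → ?Int
        &{more,stop,err} → ⊕{more,stop,err}  (external→internal)
          • more:
            end ↦ end
          • stop:
            X ↦ X
          • err:
            X ↦ X
    • more:
      &{retry,more} → ⊕{retry,more}  (external→internal)
        • retry:
          ⊕{stop,more,retry} → &{stop,more,retry}  (⊕→&)
            • stop:
              X ↦ X
            • more:
              X ↦ X
            • retry:
              X ↦ X
        • more:
          ⊕{data,ok} → &{data,ok}  (⊕→&)
            • data:
              X ↦ X
            • ok:
              end ↦ end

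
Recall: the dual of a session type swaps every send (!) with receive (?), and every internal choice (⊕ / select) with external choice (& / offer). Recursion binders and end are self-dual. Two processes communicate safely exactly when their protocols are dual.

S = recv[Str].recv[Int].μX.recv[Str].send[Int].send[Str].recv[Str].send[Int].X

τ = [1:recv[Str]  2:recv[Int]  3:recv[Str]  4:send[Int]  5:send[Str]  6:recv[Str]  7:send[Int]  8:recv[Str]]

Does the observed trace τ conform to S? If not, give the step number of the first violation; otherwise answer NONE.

NONE

@1 recv[Str]  match  state: recv[Int].μX.…
@2 recv[Int]  match  state: μX.…
@3 recv[Str]  match  state: send[Int].send[Str].recv[Str].send[Int].μX.…
@4 send[Int]  match  state: send[Str].recv[Str].send[Int].μX.…
@5 send[Str]  match  state: recv[Str].send[Int].μX.…
@6 recv[Str]  match  state: send[Int].μX.…
@7 send[Int]  match  state: μX.…
@8 recv[Str]  match  state: send[Int].send[Str].recv[Str].send[Int].μX.…
trace exhausted — no violation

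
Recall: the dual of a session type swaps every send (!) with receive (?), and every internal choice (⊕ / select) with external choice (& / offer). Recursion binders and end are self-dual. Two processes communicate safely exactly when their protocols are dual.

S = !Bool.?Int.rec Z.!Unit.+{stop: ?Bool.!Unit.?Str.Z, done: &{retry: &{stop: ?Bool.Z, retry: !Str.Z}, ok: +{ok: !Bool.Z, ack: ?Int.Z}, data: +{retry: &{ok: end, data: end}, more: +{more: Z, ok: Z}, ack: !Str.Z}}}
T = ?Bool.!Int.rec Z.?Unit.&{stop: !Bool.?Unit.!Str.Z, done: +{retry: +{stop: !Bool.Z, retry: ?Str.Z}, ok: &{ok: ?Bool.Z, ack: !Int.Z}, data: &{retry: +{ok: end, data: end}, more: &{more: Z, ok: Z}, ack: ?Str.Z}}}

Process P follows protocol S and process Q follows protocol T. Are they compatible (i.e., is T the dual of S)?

!Bool | ?Bool  match
  ?Int | !Int  match
    rec Z | rec Z  match (μ self-dual)
      !Unit | ?Unit  match
        +{stop,done} | &{stop,done}  match labels match
          • stop:
            ?Bool | !Bool  match
              !Unit | ?Unit  match
                ?Str | !Str  match
                  Z | Z  match
          • done:
            &{retry,ok,data} | +{retry,ok,data}  match labels match
              • retry:
                &{stop,retry} | +{stop,retry}  match labels match
                  • stop:
                    ?Bool | !Bool  match
                      Z | Z  match
                  • retry:
                    !Str | ?Str  match
                      Z | Z  match
              • ok:
                +{ok,ack} | &{ok,ack}  match labels match
                  • ok:
                    !Bool | ?Bool  match
                      Z | Z  match
                  • ack:
                    ?Int | !Int  match
                      Z | Z  match
              • data:
                +{retry,more,ack} | &{retry,more,ack}  match labels match
                  • retry:
                    &{ok,data} | +{ok,data}  match labels match
                      • ok:
                        end | end  match
                      • data:
                        end | end  match
                  • more:
                    +{more,ok} | &{more,ok}  match labels match
                      • more:
                        Z | Z  match
                      • ok:
                        Z | Z  match
                  • ack:
                    !Str | ?Str  match
                      Z | Z  match

YES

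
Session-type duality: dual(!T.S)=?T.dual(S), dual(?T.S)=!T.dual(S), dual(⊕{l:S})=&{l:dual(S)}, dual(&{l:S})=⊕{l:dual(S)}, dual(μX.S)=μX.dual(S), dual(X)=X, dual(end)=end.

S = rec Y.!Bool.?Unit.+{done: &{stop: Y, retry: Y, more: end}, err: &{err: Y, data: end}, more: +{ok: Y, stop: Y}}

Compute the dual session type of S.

rec Y ↦ rec Y  (binder kept)
  !Bool ↦ ?Bool
    ?Unit ↦ !Unit
      +{done,err,more} ↦ &{done,err,more}  (internal→external)
        case done:
          &{stop,retry,more} ↦ +{stop,retry,more}  (external→internal)
            case stop:
              Y ↦ Y
            case retry:
              Y ↦ Y
            case more:
              end ↦ end
        case err:
          &{err,data} ↦ +{err,data}  (external→internal)
            case err:
              Y ↦ Y
            case data:
              end ↦ end
        case more:
          +{ok,stop} ↦ &{ok,stop}  (internal→external)
            case ok:
              Y ↦ Y
            case stop:
              Y ↦ Y

rec Y.?Bool.!Unit.&{done: +{stop: Y, retry: Y, more: end}, err: +{err: Y, data: end}, more: &{ok: Y, stop: Y}}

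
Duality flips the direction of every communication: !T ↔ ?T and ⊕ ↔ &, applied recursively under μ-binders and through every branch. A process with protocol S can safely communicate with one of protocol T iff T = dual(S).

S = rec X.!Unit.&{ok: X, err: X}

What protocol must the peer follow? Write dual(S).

rec X.?Unit.+{ok: X, err: X}

rec X = rec X  (binder kept)
  !Unit = ?Unit
    &{ok,err} = +{ok,err}  (offer→select)
      • ok:
        dual(X) = X
      • err:
        dual(X) = X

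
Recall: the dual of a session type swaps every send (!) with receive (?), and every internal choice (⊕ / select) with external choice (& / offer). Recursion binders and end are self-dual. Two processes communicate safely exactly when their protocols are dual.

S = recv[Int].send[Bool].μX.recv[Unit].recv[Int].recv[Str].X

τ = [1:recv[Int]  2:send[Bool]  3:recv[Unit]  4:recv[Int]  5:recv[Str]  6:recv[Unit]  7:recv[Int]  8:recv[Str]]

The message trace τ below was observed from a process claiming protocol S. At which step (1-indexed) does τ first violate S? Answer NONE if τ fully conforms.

NONE

@1 recv[Int]  match  cont: send[Bool].μX.…
@2 send[Bool]  match  cont: μX.…
@3 recv[Unit]  match  cont: recv[Int].recv[Str].μX.…
@4 recv[Int]  match  cont: recv[Str].μX.…
@5 recv[Str]  match  cont: μX.…
@6 recv[Unit]  match  cont: recv[Int].recv[Str].μX.…
@7 recv[Int]  match  cont: recv[Str].μX.…
@8 recv[Str]  match  cont: μX.…
all 8 steps conform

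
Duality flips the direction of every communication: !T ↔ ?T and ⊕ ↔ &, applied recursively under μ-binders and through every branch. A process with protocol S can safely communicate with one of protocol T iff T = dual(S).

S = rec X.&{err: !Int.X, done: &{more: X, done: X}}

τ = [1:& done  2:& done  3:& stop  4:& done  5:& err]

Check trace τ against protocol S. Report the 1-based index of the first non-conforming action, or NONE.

[1] & done  match  now at &{more: rec X.…, done: rec X.…}
[2] & done  match  now at rec X.…
[3] got & stop, protocol expects & err or & done  ✗

3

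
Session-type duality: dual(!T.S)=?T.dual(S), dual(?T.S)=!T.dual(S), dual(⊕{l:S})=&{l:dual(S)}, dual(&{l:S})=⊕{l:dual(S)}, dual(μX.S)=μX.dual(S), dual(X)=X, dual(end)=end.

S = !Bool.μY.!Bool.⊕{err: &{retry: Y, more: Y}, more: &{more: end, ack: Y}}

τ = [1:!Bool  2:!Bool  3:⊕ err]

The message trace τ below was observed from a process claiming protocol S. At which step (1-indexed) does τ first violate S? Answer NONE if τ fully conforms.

@1 !Bool  match  residual = μY.…
@2 !Bool  match  residual = ⊕{err: &{retry: μY.…, more: μY.…}, more: &{more: end, ack: μY.…}}
@3 ⊕ err  match  residual = &{retry: μY.…, more: μY.…}
trace exhausted — no violation

NONE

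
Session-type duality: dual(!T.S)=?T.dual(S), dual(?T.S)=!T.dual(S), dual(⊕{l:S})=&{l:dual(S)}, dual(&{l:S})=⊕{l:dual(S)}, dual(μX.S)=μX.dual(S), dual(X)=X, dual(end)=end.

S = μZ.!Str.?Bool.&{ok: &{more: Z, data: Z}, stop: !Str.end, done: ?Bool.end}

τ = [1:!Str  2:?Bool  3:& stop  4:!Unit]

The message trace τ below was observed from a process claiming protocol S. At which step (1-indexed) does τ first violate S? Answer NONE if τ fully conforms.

step 1: !Str  ✓  residual = ?Bool.&{ok: &{more: μZ.…, data: μZ.…}, stop: !Str.end, done: ?Bool.end}
step 2: ?Bool  ✓  residual = &{ok: &{more: μZ.…, data: μZ.…}, stop: !Str.end, done: ?Bool.end}
step 3: & stop  ✓  residual = !Str.end
step 4: got !Unit, protocol expects !Str  ✗

4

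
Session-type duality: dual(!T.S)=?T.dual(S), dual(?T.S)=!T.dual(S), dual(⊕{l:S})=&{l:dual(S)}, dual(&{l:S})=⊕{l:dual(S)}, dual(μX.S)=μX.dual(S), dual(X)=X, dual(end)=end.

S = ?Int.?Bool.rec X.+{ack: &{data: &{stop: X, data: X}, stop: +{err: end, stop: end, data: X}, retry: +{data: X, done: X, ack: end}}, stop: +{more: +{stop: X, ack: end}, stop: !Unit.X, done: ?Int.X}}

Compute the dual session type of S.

!Int.!Bool.rec X.&{ack: +{data: +{stop: X, data: X}, stop: &{err: end, stop: end, data: X}, retry: &{data: X, done: X, ack: end}}, stop: &{more: &{stop: X, ack: end}, stop: ?Unit.X, done: !Int.X}}

?Int ↦ !Int
  ?Bool ↦ !Bool
    rec X ↦ rec X  (μ self-dual)
      +{ack,stop} ↦ &{ack,stop}  (internal→external)
        [ack]
          &{data,stop,retry} ↦ +{data,stop,retry}  (&→⊕)
            [data]
              &{stop,data} ↦ +{stop,data}  (&→⊕)
                [stop]
                  X self-dual
                [data]
                  X self-dual
            [stop]
              +{err,stop,data} ↦ &{err,stop,data}  (internal→external)
                [err]
                  end self-dual
                [stop]
                  end self-dual
                [data]
                  X self-dual
            [retry]
              +{data,done,ack} ↦ &{data,done,ack}  (internal→external)
                [data]
                  X self-dual
                [done]
                  X self-dual
                [ack]
                  end self-dual
        [stop]
          +{more,stop,done} ↦ &{more,stop,done}  (internal→external)
            [more]
              +{stop,ack} ↦ &{stop,ack}  (internal→external)
                [stop]
                  X self-dual
                [ack]
                  end self-dual
            [stop]
              !Unit ↦ ?Unit
                X self-dual
            [done]
              ?Int ↦ !Int
                X self-dual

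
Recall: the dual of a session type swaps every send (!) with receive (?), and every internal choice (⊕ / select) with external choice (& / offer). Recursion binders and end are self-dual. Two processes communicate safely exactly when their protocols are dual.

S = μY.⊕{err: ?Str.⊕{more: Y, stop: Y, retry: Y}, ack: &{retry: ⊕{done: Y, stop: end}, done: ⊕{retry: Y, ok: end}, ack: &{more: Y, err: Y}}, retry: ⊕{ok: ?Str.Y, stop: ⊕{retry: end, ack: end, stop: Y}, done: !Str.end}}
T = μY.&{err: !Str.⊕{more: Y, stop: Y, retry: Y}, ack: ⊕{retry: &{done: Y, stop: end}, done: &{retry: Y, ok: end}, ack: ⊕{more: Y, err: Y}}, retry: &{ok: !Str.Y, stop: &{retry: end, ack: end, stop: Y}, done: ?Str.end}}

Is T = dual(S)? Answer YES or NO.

NO

μY | μY  ✓ (binder kept)
  ⊕{err,ack,retry} | &{err,ack,retry}  ✓ labels match
    case err:
      ?Str | !Str  ✓
        ⊕{more,stop,retry} | ⊕{more,stop,retry}  ✗ choice polarity not flipped — not dual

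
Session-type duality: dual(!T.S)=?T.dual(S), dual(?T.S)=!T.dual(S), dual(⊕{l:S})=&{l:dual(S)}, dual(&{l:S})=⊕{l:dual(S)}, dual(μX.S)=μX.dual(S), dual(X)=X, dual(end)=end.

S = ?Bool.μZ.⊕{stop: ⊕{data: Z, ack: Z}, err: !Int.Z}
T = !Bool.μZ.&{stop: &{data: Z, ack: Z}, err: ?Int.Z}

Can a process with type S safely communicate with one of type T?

YES

?Bool vs !Bool  ok
  μZ vs μZ  ok (rec unchanged)
    ⊕{stop,err} vs &{stop,err}  ok same labels
      [stop]
        ⊕{data,ack} vs &{data,ack}  ok same labels
          [data]
            Z vs Z  ok
          [ack]
            Z vs Z  ok
      [err]
        !Int vs ?Int  ok
          Z vs Z  ok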